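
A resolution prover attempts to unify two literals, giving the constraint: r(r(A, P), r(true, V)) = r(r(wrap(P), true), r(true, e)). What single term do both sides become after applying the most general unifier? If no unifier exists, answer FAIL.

Decompose r/2: r(A, P) = r(wrap(P), true),  r(true, V) = r(true, e).
Decompose r/2: A = wrap(P),  P = true.
Bind A := wrap(P); no other remaining equation mentions A.
Bind P := true; no other remaining equation mentions P. Substituting into the earlier binding gives A := wrap(true).
Decompose r/2: true = true,  V = e.
Delete trivial equation true = true.
Bind V := e.
Applying the MGU to either side gives r(r(wrap(true), true), r(true, e)).

r(r(wrap(true), true), r(true, e))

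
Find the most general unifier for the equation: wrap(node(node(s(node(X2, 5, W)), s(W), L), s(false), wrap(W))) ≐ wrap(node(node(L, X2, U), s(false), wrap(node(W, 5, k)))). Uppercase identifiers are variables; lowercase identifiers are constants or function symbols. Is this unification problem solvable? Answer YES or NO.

NO

Decompose wrap/1: node(node(s(node(X2, 5, W)), s(W), L), s(false), wrap(W)) ≐ node(node(L, X2, U), s(false), wrap(node(W, 5, k))).
Decompose node/3: node(s(node(X2, 5, W)), s(W), L) ≐ node(L, X2, U),  s(false) ≐ s(false),  wrap(W) ≐ wrap(node(W, 5, k)).
Decompose node/3: s(node(X2, 5, W)) ≐ L,  s(W) ≐ X2,  L ≐ U.
Bind L := s(node(X2, 5, W)); substituting into the one remaining equation that mentions L gives: s(node(X2, 5, W)) ≐ U.
Bind X2 := s(W); substituting into the one remaining equation that mentions X2 gives: s(node(s(W), 5, W)) ≐ U. Substituting into the earlier binding gives L := s(node(s(W), 5, W)).
Bind U := s(node(s(W), 5, W)); no other remaining equation mentions U.
Delete trivial equation s(false) ≐ s(false).
Decompose wrap/1: W ≐ node(W, 5, k).
Occurs check fails: W occurs in node(W, 5, k); the equation W ≐ node(W, 5, k) has no finite solution.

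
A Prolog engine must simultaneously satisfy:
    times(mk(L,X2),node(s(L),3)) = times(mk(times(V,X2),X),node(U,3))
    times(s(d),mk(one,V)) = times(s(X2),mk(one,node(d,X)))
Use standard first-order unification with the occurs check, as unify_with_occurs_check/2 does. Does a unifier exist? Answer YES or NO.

Decompose times/2: mk(L,X2) = mk(times(V,X2),X),  node(s(L),3) = node(U,3).
Decompose mk/2: L = times(V,X2),  X2 = X.
Bind L := times(V,X2); substituting into the one remaining equation that mentions L gives: node(s(times(V,X2)),3) = node(U,3).
Bind X2 := X; substituting into the remaining equations gives: node(s(times(V,X)),3) = node(U,3),  times(s(d),mk(one,V)) = times(s(X),mk(one,node(d,X))). Substituting into the earlier binding gives L := times(V,X).
Decompose node/2: s(times(V,X)) = U,  3 = 3.
Bind U := s(times(V,X)); no other remaining equation mentions U.
Delete trivial equation 3 = 3.
Decompose times/2: s(d) = s(X),  mk(one,V) = mk(one,node(d,X)).
Decompose s/1: d = X.
Bind X := d; substituting into the remaining equation gives: mk(one,V) = mk(one,node(d,d)). Substituting into the earlier bindings gives L := times(V,d), X2 := d, U := s(times(V,d)).
Decompose mk/2: one = one,  V = node(d,d).
Delete trivial equation one = one.
Bind V := node(d,d). Substituting into the earlier bindings gives L := times(node(d,d),d), U := s(times(node(d,d),d)).
No equations remain and no clash or occurs-check failure arose, so a unifier exists.

YES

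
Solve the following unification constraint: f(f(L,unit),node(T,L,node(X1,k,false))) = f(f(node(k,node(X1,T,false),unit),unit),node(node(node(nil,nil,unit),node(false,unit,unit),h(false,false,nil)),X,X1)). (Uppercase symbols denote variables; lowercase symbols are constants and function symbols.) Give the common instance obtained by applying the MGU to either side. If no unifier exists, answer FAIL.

Decompose f/2: f(L,unit) = f(node(k,node(X1,T,false),unit),unit),  node(T,L,node(X1,k,false)) = node(node(node(nil,nil,unit),node(false,unit,unit),h(false,false,nil)),X,X1).
Decompose f/2: L = node(k,node(X1,T,false),unit),  unit = unit.
Bind L := node(k,node(X1,T,false),unit); substituting into the one remaining equation that mentions L gives: node(T,node(k,node(X1,T,false),unit),node(X1,k,false)) = node(node(node(nil,nil,unit),node(false,unit,unit),h(false,false,nil)),X,X1).
Delete trivial equation unit = unit.
Decompose node/3: T = node(node(nil,nil,unit),node(false,unit,unit),h(false,false,nil)),  node(k,node(X1,T,false),unit) = X,  node(X1,k,false) = X1.
Bind T := node(node(nil,nil,unit),node(false,unit,unit),h(false,false,nil)); substituting into the one remaining equation that mentions T gives: node(k,node(X1,node(node(nil,nil,unit),node(false,unit,unit),h(false,false,nil)),false),unit) = X. Substituting into the earlier binding gives L := node(k,node(X1,node(node(nil,nil,unit),node(false,unit,unit),h(false,false,nil)),false),unit).
Bind X := node(k,node(X1,node(node(nil,nil,unit),node(false,unit,unit),h(false,false,nil)),false),unit); no other remaining equation mentions X.
Occurs check fails: X1 occurs in node(X1,k,false); the equation X1 = node(X1,k,false) has no finite solution.

FAIL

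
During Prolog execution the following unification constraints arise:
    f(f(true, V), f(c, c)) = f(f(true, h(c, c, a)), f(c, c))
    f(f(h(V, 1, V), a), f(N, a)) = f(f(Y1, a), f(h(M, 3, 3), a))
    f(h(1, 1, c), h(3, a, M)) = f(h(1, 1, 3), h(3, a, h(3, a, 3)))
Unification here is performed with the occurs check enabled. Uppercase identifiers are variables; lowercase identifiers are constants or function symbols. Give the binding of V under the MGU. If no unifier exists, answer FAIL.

FAIL

Decompose f/2: f(true, V) = f(true, h(c, c, a)),  f(c, c) = f(c, c).
Decompose f/2: true = true,  V = h(c, c, a).
Delete trivial equation true = true.
Bind V := h(c, c, a); substituting into the one remaining equation that mentions V gives: f(f(h(h(c, c, a), 1, h(c, c, a)), a), f(N, a)) = f(f(Y1, a), f(h(M, 3, 3), a)).
Delete trivial equation f(c, c) = f(c, c).
Decompose f/2: f(h(h(c, c, a), 1, h(c, c, a)), a) = f(Y1, a),  f(N, a) = f(h(M, 3, 3), a).
Decompose f/2: h(h(c, c, a), 1, h(c, c, a)) = Y1,  a = a.
Bind Y1 := h(h(c, c, a), 1, h(c, c, a)); no other remaining equation mentions Y1.
Delete trivial equation a = a.
Decompose f/2: N = h(M, 3, 3),  a = a.
Bind N := h(M, 3, 3); no other remaining equation mentions N.
Delete trivial equation a = a.
Decompose f/2: h(1, 1, c) = h(1, 1, 3),  h(3, a, M) = h(3, a, h(3, a, 3)).
Decompose h/3: 1 = 1,  1 = 1,  c = 3.
Delete trivial equation 1 = 1.
Delete trivial equation 1 = 1.
Clash: constants c and 3 differ; no unifier exists.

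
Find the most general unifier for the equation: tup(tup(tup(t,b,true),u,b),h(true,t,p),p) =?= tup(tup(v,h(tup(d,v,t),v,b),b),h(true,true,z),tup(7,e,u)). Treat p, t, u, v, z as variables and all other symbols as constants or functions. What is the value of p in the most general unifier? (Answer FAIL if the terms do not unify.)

Decompose tup/3: tup(tup(t,b,true),u,b) =?= tup(v,h(tup(d,v,t),v,b),b),  h(true,t,p) =?= h(true,true,z),  p =?= tup(7,e,u).
Decompose tup/3: tup(t,b,true) =?= v,  u =?= h(tup(d,v,t),v,b),  b =?= b.
Bind v := tup(t,b,true); substituting into the one remaining equation that mentions v gives: u =?= h(tup(d,tup(t,b,true),t),tup(t,b,true),b).
Bind u := h(tup(d,tup(t,b,true),t),tup(t,b,true),b); substituting into the one remaining equation that mentions u gives: p =?= tup(7,e,h(tup(d,tup(t,b,true),t),tup(t,b,true),b)).
Delete trivial equation b =?= b.
Decompose h/3: true =?= true,  t =?= true,  p =?= z.
Delete trivial equation true =?= true.
Bind t := true; substituting into the one remaining equation that mentions t gives: p =?= tup(7,e,h(tup(d,tup(true,b,true),true),tup(true,b,true),b)). Substituting into the earlier bindings gives v := tup(true,b,true), u := h(tup(d,tup(true,b,true),true),tup(true,b,true),b).
Bind p := z; substituting into the remaining equation gives: z =?= tup(7,e,h(tup(d,tup(true,b,true),true),tup(true,b,true),b)).
Bind z := tup(7,e,h(tup(d,tup(true,b,true),true),tup(true,b,true),b)). Substituting into the earlier binding gives p := tup(7,e,h(tup(d,tup(true,b,true),true),tup(true,b,true),b)).
MGU = { v ↦ tup(true,b,true), u ↦ h(tup(d,tup(true,b,true),true),tup(true,b,true),b), t ↦ true, p ↦ tup(7,e,h(tup(d,tup(true,b,true),true),tup(true,b,true),b)), z ↦ tup(7,e,h(tup(d,tup(true,b,true),true),tup(true,b,true),b)) }, so p ↦ tup(7,e,h(tup(d,tup(true,b,true),true),tup(true,b,true),b)).

tup(7,e,h(tup(d,tup(true,b,true),true),tup(true,b,true),b))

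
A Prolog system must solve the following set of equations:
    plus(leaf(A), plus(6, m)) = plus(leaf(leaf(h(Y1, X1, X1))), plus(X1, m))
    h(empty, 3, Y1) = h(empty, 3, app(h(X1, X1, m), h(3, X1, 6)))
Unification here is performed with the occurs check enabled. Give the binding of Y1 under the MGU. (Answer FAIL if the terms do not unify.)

Decompose plus/2: leaf(A) = leaf(leaf(h(Y1, X1, X1))),  plus(6, m) = plus(X1, m).
Decompose leaf/1: A = leaf(h(Y1, X1, X1)).
Bind A := leaf(h(Y1, X1, X1)); no other remaining equation mentions A.
Decompose plus/2: 6 = X1,  m = m.
Bind X1 := 6; substituting into the one remaining equation that mentions X1 gives: h(empty, 3, Y1) = h(empty, 3, app(h(6, 6, m), h(3, 6, 6))). Substituting into the earlier binding gives A := leaf(h(Y1, 6, 6)).
Delete trivial equation m = m.
Decompose h/3: empty = empty,  3 = 3,  Y1 = app(h(6, 6, m), h(3, 6, 6)).
Delete trivial equation empty = empty.
Delete trivial equation 3 = 3.
Bind Y1 := app(h(6, 6, m), h(3, 6, 6)). Substituting into the earlier binding gives A := leaf(h(app(h(6, 6, m), h(3, 6, 6)), 6, 6)).
MGU = { A ↦ leaf(h(app(h(6, 6, m), h(3, 6, 6)), 6, 6)), X1 ↦ 6, Y1 ↦ app(h(6, 6, m), h(3, 6, 6)) }, so Y1 ↦ app(h(6, 6, m), h(3, 6, 6)).

app(h(6, 6, m), h(3, 6, 6))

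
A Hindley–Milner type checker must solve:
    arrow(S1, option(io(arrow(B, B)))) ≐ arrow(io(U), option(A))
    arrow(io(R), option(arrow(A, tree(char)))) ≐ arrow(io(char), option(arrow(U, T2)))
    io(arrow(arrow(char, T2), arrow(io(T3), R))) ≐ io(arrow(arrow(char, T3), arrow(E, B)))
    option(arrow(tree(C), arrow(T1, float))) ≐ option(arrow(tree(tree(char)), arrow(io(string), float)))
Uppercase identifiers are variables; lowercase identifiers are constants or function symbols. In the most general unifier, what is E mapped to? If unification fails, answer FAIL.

Decompose arrow/2: S1 ≐ io(U),  option(io(arrow(B, B))) ≐ option(A).
Bind S1 := io(U); no other remaining equation mentions S1.
Decompose option/1: io(arrow(B, B)) ≐ A.
Bind A := io(arrow(B, B)); substituting into the one remaining equation that mentions A gives: arrow(io(R), option(arrow(io(arrow(B, B)), tree(char)))) ≐ arrow(io(char), option(arrow(U, T2))).
Decompose arrow/2: io(R) ≐ io(char),  option(arrow(io(arrow(B, B)), tree(char))) ≐ option(arrow(U, T2)).
Decompose io/1: R ≐ char.
Bind R := char; substituting into the one remaining equation that mentions R gives: io(arrow(arrow(char, T2), arrow(io(T3), char))) ≐ io(arrow(arrow(char, T3), arrow(E, B))).
Decompose option/1: arrow(io(arrow(B, B)), tree(char)) ≐ arrow(U, T2).
Decompose arrow/2: io(arrow(B, B)) ≐ U,  tree(char) ≐ T2.
Bind U := io(arrow(B, B)); no other remaining equation mentions U. Substituting into the earlier binding gives S1 := io(io(arrow(B, B))).
Bind T2 := tree(char); substituting into the one remaining equation that mentions T2 gives: io(arrow(arrow(char, tree(char)), arrow(io(T3), char))) ≐ io(arrow(arrow(char, T3), arrow(E, B))).
Decompose io/1: arrow(arrow(char, tree(char)), arrow(io(T3), char)) ≐ arrow(arrow(char, T3), arrow(E, B)).
Decompose arrow/2: arrow(char, tree(char)) ≐ arrow(char, T3),  arrow(io(T3), char) ≐ arrow(E, B).
Decompose arrow/2: char ≐ char,  tree(char) ≐ T3.
Delete trivial equation char ≐ char.
Bind T3 := tree(char); substituting into the one remaining equation that mentions T3 gives: arrow(io(tree(char)), char) ≐ arrow(E, B).
Decompose arrow/2: io(tree(char)) ≐ E,  char ≐ B.
Bind E := io(tree(char)); no other remaining equation mentions E.
Bind B := char; no other remaining equation mentions B. Substituting into the earlier bindings gives S1 := io(io(arrow(char, char))), A := io(arrow(char, char)), U := io(arrow(char, char)).
Decompose option/1: arrow(tree(C), arrow(T1, float)) ≐ arrow(tree(tree(char)), arrow(io(string), float)).
Decompose arrow/2: tree(C) ≐ tree(tree(char)),  arrow(T1, float) ≐ arrow(io(string), float).
Decompose tree/1: C ≐ tree(char).
Bind C := tree(char); no other remaining equation mentions C.
Decompose arrow/2: T1 ≐ io(string),  float ≐ float.
Bind T1 := io(string); no other remaining equation mentions T1.
Delete trivial equation float ≐ float.
MGU = { S1 -> io(io(arrow(char, char))), A -> io(arrow(char, char)), R -> char, U -> io(arrow(char, char)), T2 -> tree(char), T3 -> tree(char), E -> io(tree(char)), B -> char, C -> tree(char), T1 -> io(string) }, so E -> io(tree(char)).

io(tree(char))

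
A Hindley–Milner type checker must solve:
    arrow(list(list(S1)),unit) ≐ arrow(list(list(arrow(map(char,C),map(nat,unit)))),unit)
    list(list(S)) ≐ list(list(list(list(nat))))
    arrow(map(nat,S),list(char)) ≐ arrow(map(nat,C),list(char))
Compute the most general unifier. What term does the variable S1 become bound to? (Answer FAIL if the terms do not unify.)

arrow(map(char,list(list(nat))),map(nat,unit))

Decompose arrow/2: list(list(S1)) ≐ list(list(arrow(map(char,C),map(nat,unit)))),  unit ≐ unit.
Decompose list/1: list(S1) ≐ list(arrow(map(char,C),map(nat,unit))).
Decompose list/1: S1 ≐ arrow(map(char,C),map(nat,unit)).
Bind S1 := arrow(map(char,C),map(nat,unit)); no other remaining equation mentions S1.
Delete trivial equation unit ≐ unit.
Decompose list/1: list(S) ≐ list(list(list(nat))).
Decompose list/1: S ≐ list(list(nat)).
Bind S := list(list(nat)); substituting into the remaining equation gives: arrow(map(nat,list(list(nat))),list(char)) ≐ arrow(map(nat,C),list(char)).
Decompose arrow/2: map(nat,list(list(nat))) ≐ map(nat,C),  list(char) ≐ list(char).
Decompose map/2: nat ≐ nat,  list(list(nat)) ≐ C.
Delete trivial equation nat ≐ nat.
Bind C := list(list(nat)); no other remaining equation mentions C. Substituting into the earlier binding gives S1 := arrow(map(char,list(list(nat))),map(nat,unit)).
Delete trivial equation list(char) ≐ list(char).
MGU = { S1 ↦ arrow(map(char,list(list(nat))),map(nat,unit)), S ↦ list(list(nat)), C ↦ list(list(nat)) }, so S1 ↦ arrow(map(char,list(list(nat))),map(nat,unit)).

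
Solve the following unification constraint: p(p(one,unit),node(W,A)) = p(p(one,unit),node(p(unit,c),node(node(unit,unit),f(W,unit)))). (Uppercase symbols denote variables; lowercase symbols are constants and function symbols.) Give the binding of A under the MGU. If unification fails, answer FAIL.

node(node(unit,unit),f(p(unit,c),unit))

Decompose p/2: p(one,unit) = p(one,unit),  node(W,A) = node(p(unit,c),node(node(unit,unit),f(W,unit))).
Delete trivial equation p(one,unit) = p(one,unit).
Decompose node/2: W = p(unit,c),  A = node(node(unit,unit),f(W,unit)).
Bind W := p(unit,c); substituting into the remaining equation gives: A = node(node(unit,unit),f(p(unit,c),unit)).
Bind A := node(node(unit,unit),f(p(unit,c),unit)).
MGU = { W := p(unit,c), A := node(node(unit,unit),f(p(unit,c),unit)) }, so A := node(node(unit,unit),f(p(unit,c),unit)).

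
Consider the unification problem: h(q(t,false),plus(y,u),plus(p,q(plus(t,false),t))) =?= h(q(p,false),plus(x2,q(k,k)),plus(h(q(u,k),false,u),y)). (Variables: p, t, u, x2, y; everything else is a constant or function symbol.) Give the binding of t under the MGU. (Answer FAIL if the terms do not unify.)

h(q(q(k,k),k),false,q(k,k))

Decompose h/3: q(t,false) =?= q(p,false),  plus(y,u) =?= plus(x2,q(k,k)),  plus(p,q(plus(t,false),t)) =?= plus(h(q(u,k),false,u),y).
Decompose q/2: t =?= p,  false =?= false.
Bind t := p; substituting into the one remaining equation that mentions t gives: plus(p,q(plus(p,false),p)) =?= plus(h(q(u,k),false,u),y).
Delete trivial equation false =?= false.
Decompose plus/2: y =?= x2,  u =?= q(k,k).
Bind y := x2; substituting into the one remaining equation that mentions y gives: plus(p,q(plus(p,false),p)) =?= plus(h(q(u,k),false,u),x2).
Bind u := q(k,k); substituting into the remaining equation gives: plus(p,q(plus(p,false),p)) =?= plus(h(q(q(k,k),k),false,q(k,k)),x2).
Decompose plus/2: p =?= h(q(q(k,k),k),false,q(k,k)),  q(plus(p,false),p) =?= x2.
Bind p := h(q(q(k,k),k),false,q(k,k)); substituting into the remaining equation gives: q(plus(h(q(q(k,k),k),false,q(k,k)),false),h(q(q(k,k),k),false,q(k,k))) =?= x2. Substituting into the earlier binding gives t := h(q(q(k,k),k),false,q(k,k)).
Bind x2 := q(plus(h(q(q(k,k),k),false,q(k,k)),false),h(q(q(k,k),k),false,q(k,k))). Substituting into the earlier binding gives y := q(plus(h(q(q(k,k),k),false,q(k,k)),false),h(q(q(k,k),k),false,q(k,k))).
MGU = { t -> h(q(q(k,k),k),false,q(k,k)), y -> q(plus(h(q(q(k,k),k),false,q(k,k)),false),h(q(q(k,k),k),false,q(k,k))), u -> q(k,k), p -> h(q(q(k,k),k),false,q(k,k)), x2 -> q(plus(h(q(q(k,k),k),false,q(k,k)),false),h(q(q(k,k),k),false,q(k,k))) }, so t -> h(q(q(k,k),k),false,q(k,k)).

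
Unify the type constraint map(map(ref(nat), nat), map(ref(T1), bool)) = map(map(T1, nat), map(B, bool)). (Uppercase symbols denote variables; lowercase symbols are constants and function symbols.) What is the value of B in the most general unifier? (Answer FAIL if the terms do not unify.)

ref(ref(nat))

Decompose map/2: map(ref(nat), nat) = map(T1, nat),  map(ref(T1), bool) = map(B, bool).
Decompose map/2: ref(nat) = T1,  nat = nat.
Bind T1 := ref(nat); substituting into the one remaining equation that mentions T1 gives: map(ref(ref(nat)), bool) = map(B, bool).
Delete trivial equation nat = nat.
Decompose map/2: ref(ref(nat)) = B,  bool = bool.
Bind B := ref(ref(nat)); no other remaining equation mentions B.
Delete trivial equation bool = bool.
MGU = { T1 ↦ ref(nat), B ↦ ref(ref(nat)) }, so B ↦ ref(ref(nat)).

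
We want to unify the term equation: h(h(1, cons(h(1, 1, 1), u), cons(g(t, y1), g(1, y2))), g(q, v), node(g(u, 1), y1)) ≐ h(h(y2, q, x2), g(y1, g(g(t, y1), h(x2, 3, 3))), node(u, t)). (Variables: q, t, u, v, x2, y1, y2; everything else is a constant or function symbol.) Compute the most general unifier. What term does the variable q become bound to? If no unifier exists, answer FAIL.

Decompose h/3: h(1, cons(h(1, 1, 1), u), cons(g(t, y1), g(1, y2))) ≐ h(y2, q, x2),  g(q, v) ≐ g(y1, g(g(t, y1), h(x2, 3, 3))),  node(g(u, 1), y1) ≐ node(u, t).
Decompose h/3: 1 ≐ y2,  cons(h(1, 1, 1), u) ≐ q,  cons(g(t, y1), g(1, y2)) ≐ x2.
Bind y2 := 1; substituting into the one remaining equation that mentions y2 gives: cons(g(t, y1), g(1, 1)) ≐ x2.
Bind q := cons(h(1, 1, 1), u); substituting into the one remaining equation that mentions q gives: g(cons(h(1, 1, 1), u), v) ≐ g(y1, g(g(t, y1), h(x2, 3, 3))).
Bind x2 := cons(g(t, y1), g(1, 1)); substituting into the one remaining equation that mentions x2 gives: g(cons(h(1, 1, 1), u), v) ≐ g(y1, g(g(t, y1), h(cons(g(t, y1), g(1, 1)), 3, 3))).
Decompose g/2: cons(h(1, 1, 1), u) ≐ y1,  v ≐ g(g(t, y1), h(cons(g(t, y1), g(1, 1)), 3, 3)).
Bind y1 := cons(h(1, 1, 1), u); substituting into the remaining equations gives: v ≐ g(g(t, cons(h(1, 1, 1), u)), h(cons(g(t, cons(h(1, 1, 1), u)), g(1, 1)), 3, 3)),  node(g(u, 1), cons(h(1, 1, 1), u)) ≐ node(u, t). Substituting into the earlier binding gives x2 := cons(g(t, cons(h(1, 1, 1), u)), g(1, 1)).
Bind v := g(g(t, cons(h(1, 1, 1), u)), h(cons(g(t, cons(h(1, 1, 1), u)), g(1, 1)), 3, 3)); no other remaining equation mentions v.
Decompose node/2: g(u, 1) ≐ u,  cons(h(1, 1, 1), u) ≐ t.
Occurs check fails: u occurs in g(u, 1); the equation u ≐ g(u, 1) has no finite solution.

FAIL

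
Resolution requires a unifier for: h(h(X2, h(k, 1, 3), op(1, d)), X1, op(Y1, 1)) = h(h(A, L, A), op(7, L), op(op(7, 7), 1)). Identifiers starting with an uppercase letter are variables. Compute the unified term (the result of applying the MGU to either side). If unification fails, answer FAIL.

Decompose h/3: h(X2, h(k, 1, 3), op(1, d)) = h(A, L, A),  X1 = op(7, L),  op(Y1, 1) = op(op(7, 7), 1).
Decompose h/3: X2 = A,  h(k, 1, 3) = L,  op(1, d) = A.
Bind X2 := A; no other remaining equation mentions X2.
Bind L := h(k, 1, 3); substituting into the one remaining equation that mentions L gives: X1 = op(7, h(k, 1, 3)).
Bind A := op(1, d); no other remaining equation mentions A. Substituting into the earlier binding gives X2 := op(1, d).
Bind X1 := op(7, h(k, 1, 3)); no other remaining equation mentions X1.
Decompose op/2: Y1 = op(7, 7),  1 = 1.
Bind Y1 := op(7, 7); no other remaining equation mentions Y1.
Delete trivial equation 1 = 1.
Applying the MGU to either side gives h(h(op(1, d), h(k, 1, 3), op(1, d)), op(7, h(k, 1, 3)), op(op(7, 7), 1)).

h(h(op(1, d), h(k, 1, 3), op(1, d)), op(7, h(k, 1, 3)), op(op(7, 7), 1))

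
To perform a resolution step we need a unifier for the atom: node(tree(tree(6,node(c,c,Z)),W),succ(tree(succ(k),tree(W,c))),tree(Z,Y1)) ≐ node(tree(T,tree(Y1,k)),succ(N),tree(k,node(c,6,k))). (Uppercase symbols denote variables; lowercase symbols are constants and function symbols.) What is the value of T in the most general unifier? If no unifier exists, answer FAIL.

Decompose node/3: tree(tree(6,node(c,c,Z)),W) ≐ tree(T,tree(Y1,k)),  succ(tree(succ(k),tree(W,c))) ≐ succ(N),  tree(Z,Y1) ≐ tree(k,node(c,6,k)).
Decompose tree/2: tree(6,node(c,c,Z)) ≐ T,  W ≐ tree(Y1,k).
Bind T := tree(6,node(c,c,Z)); no other remaining equation mentions T.
Bind W := tree(Y1,k); substituting into the one remaining equation that mentions W gives: succ(tree(succ(k),tree(tree(Y1,k),c))) ≐ succ(N).
Decompose succ/1: tree(succ(k),tree(tree(Y1,k),c)) ≐ N.
Bind N := tree(succ(k),tree(tree(Y1,k),c)); no other remaining equation mentions N.
Decompose tree/2: Z ≐ k,  Y1 ≐ node(c,6,k).
Bind Z := k; no other remaining equation mentions Z. Substituting into the earlier binding gives T := tree(6,node(c,c,k)).
Bind Y1 := node(c,6,k). Substituting into the earlier bindings gives W := tree(node(c,6,k),k), N := tree(succ(k),tree(tree(node(c,6,k),k),c)).
MGU = { T -> tree(6,node(c,c,k)), W -> tree(node(c,6,k),k), N -> tree(succ(k),tree(tree(node(c,6,k),k),c)), Z -> k, Y1 -> node(c,6,k) }, so T -> tree(6,node(c,c,k)).

tree(6,node(c,c,k))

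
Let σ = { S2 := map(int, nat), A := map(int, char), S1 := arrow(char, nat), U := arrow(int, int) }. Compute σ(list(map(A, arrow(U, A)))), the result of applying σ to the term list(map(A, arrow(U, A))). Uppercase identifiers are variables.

list(map(map(int, char), arrow(arrow(int, int), map(int, char))))

Replace each occurrence of A with map(int, char).
Replace each occurrence of U with arrow(int, int).
Result: list(map(map(int, char), arrow(arrow(int, int), map(int, char)))).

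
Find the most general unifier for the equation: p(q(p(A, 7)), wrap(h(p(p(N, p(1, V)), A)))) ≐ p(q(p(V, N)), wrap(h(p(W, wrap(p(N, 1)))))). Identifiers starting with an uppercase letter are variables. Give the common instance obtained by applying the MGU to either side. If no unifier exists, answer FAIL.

p(q(p(wrap(p(7, 1)), 7)), wrap(h(p(p(7, p(1, wrap(p(7, 1)))), wrap(p(7, 1))))))

Decompose p/2: q(p(A, 7)) ≐ q(p(V, N)),  wrap(h(p(p(N, p(1, V)), A))) ≐ wrap(h(p(W, wrap(p(N, 1))))).
Decompose q/1: p(A, 7) ≐ p(V, N).
Decompose p/2: A ≐ V,  7 ≐ N.
Bind A := V; substituting into the one remaining equation that mentions A gives: wrap(h(p(p(N, p(1, V)), V))) ≐ wrap(h(p(W, wrap(p(N, 1))))).
Bind N := 7; substituting into the remaining equation gives: wrap(h(p(p(7, p(1, V)), V))) ≐ wrap(h(p(W, wrap(p(7, 1))))).
Decompose wrap/1: h(p(p(7, p(1, V)), V)) ≐ h(p(W, wrap(p(7, 1)))).
Decompose h/1: p(p(7, p(1, V)), V) ≐ p(W, wrap(p(7, 1))).
Decompose p/2: p(7, p(1, V)) ≐ W,  V ≐ wrap(p(7, 1)).
Bind W := p(7, p(1, V)); no other remaining equation mentions W.
Bind V := wrap(p(7, 1)). Substituting into the earlier bindings gives A := wrap(p(7, 1)), W := p(7, p(1, wrap(p(7, 1)))).
Applying the MGU to either side gives p(q(p(wrap(p(7, 1)), 7)), wrap(h(p(p(7, p(1, wrap(p(7, 1)))), wrap(p(7, 1)))))).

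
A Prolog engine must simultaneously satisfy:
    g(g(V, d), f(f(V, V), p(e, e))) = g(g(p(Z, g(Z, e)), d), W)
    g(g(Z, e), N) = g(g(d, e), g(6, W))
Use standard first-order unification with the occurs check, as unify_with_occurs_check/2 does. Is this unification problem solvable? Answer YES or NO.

Decompose g/2: g(V, d) = g(p(Z, g(Z, e)), d),  f(f(V, V), p(e, e)) = W.
Decompose g/2: V = p(Z, g(Z, e)),  d = d.
Bind V := p(Z, g(Z, e)); substituting into the one remaining equation that mentions V gives: f(f(p(Z, g(Z, e)), p(Z, g(Z, e))), p(e, e)) = W.
Delete trivial equation d = d.
Bind W := f(f(p(Z, g(Z, e)), p(Z, g(Z, e))), p(e, e)); substituting into the remaining equation gives: g(g(Z, e), N) = g(g(d, e), g(6, f(f(p(Z, g(Z, e)), p(Z, g(Z, e))), p(e, e)))).
Decompose g/2: g(Z, e) = g(d, e),  N = g(6, f(f(p(Z, g(Z, e)), p(Z, g(Z, e))), p(e, e))).
Decompose g/2: Z = d,  e = e.
Bind Z := d; substituting into the one remaining equation that mentions Z gives: N = g(6, f(f(p(d, g(d, e)), p(d, g(d, e))), p(e, e))). Substituting into the earlier bindings gives V := p(d, g(d, e)), W := f(f(p(d, g(d, e)), p(d, g(d, e))), p(e, e)).
Delete trivial equation e = e.
Bind N := g(6, f(f(p(d, g(d, e)), p(d, g(d, e))), p(e, e))).
No equations remain and no clash or occurs-check failure arose, so a unifier exists.

YES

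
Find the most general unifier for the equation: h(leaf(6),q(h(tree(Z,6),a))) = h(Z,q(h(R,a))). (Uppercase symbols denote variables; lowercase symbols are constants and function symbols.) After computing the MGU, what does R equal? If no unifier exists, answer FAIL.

Decompose h/2: leaf(6) = Z,  q(h(tree(Z,6),a)) = q(h(R,a)).
Bind Z := leaf(6); substituting into the remaining equation gives: q(h(tree(leaf(6),6),a)) = q(h(R,a)).
Decompose q/1: h(tree(leaf(6),6),a) = h(R,a).
Decompose h/2: tree(leaf(6),6) = R,  a = a.
Bind R := tree(leaf(6),6); no other remaining equation mentions R.
Delete trivial equation a = a.
MGU = { Z := leaf(6), R := tree(leaf(6),6) }, so R := tree(leaf(6),6).

tree(leaf(6),6)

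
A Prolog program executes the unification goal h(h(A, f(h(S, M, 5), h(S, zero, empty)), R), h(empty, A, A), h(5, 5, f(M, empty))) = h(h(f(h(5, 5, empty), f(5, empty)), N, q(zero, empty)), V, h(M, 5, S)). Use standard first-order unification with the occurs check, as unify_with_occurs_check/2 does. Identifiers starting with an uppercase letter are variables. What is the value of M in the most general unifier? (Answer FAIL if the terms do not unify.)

Decompose h/3: h(A, f(h(S, M, 5), h(S, zero, empty)), R) = h(f(h(5, 5, empty), f(5, empty)), N, q(zero, empty)),  h(empty, A, A) = V,  h(5, 5, f(M, empty)) = h(M, 5, S).
Decompose h/3: A = f(h(5, 5, empty), f(5, empty)),  f(h(S, M, 5), h(S, zero, empty)) = N,  R = q(zero, empty).
Bind A := f(h(5, 5, empty), f(5, empty)); substituting into the one remaining equation that mentions A gives: h(empty, f(h(5, 5, empty), f(5, empty)), f(h(5, 5, empty), f(5, empty))) = V.
Bind N := f(h(S, M, 5), h(S, zero, empty)); no other remaining equation mentions N.
Bind R := q(zero, empty); no other remaining equation mentions R.
Bind V := h(empty, f(h(5, 5, empty), f(5, empty)), f(h(5, 5, empty), f(5, empty))); no other remaining equation mentions V.
Decompose h/3: 5 = M,  5 = 5,  f(M, empty) = S.
Bind M := 5; substituting into the one remaining equation that mentions M gives: f(5, empty) = S. Substituting into the earlier binding gives N := f(h(S, 5, 5), h(S, zero, empty)).
Delete trivial equation 5 = 5.
Bind S := f(5, empty). Substituting into the earlier binding gives N := f(h(f(5, empty), 5, 5), h(f(5, empty), zero, empty)).
MGU = { A = f(h(5, 5, empty), f(5, empty)), N = f(h(f(5, empty), 5, 5), h(f(5, empty), zero, empty)), R = q(zero, empty), V = h(empty, f(h(5, 5, empty), f(5, empty)), f(h(5, 5, empty), f(5, empty))), M = 5, S = f(5, empty) }, so M = 5.

5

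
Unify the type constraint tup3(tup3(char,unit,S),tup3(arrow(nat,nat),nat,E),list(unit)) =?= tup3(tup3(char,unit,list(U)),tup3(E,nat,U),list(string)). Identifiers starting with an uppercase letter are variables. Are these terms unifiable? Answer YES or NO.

NO

Decompose tup3/3: tup3(char,unit,S) =?= tup3(char,unit,list(U)),  tup3(arrow(nat,nat),nat,E) =?= tup3(E,nat,U),  list(unit) =?= list(string).
Decompose tup3/3: char =?= char,  unit =?= unit,  S =?= list(U).
Delete trivial equation char =?= char.
Delete trivial equation unit =?= unit.
Bind S := list(U); no other remaining equation mentions S.
Decompose tup3/3: arrow(nat,nat) =?= E,  nat =?= nat,  E =?= U.
Bind E := arrow(nat,nat); substituting into the one remaining equation that mentions E gives: arrow(nat,nat) =?= U.
Delete trivial equation nat =?= nat.
Bind U := arrow(nat,nat); no other remaining equation mentions U. Substituting into the earlier binding gives S := list(arrow(nat,nat)).
Decompose list/1: unit =?= string.
Clash: constants unit and string differ; no unifier exists.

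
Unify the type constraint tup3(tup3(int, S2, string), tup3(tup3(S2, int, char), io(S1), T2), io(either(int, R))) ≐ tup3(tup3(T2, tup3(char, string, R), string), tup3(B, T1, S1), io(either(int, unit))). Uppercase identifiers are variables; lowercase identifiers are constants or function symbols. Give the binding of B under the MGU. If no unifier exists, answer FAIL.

Decompose tup3/3: tup3(int, S2, string) ≐ tup3(T2, tup3(char, string, R), string),  tup3(tup3(S2, int, char), io(S1), T2) ≐ tup3(B, T1, S1),  io(either(int, R)) ≐ io(either(int, unit)).
Decompose tup3/3: int ≐ T2,  S2 ≐ tup3(char, string, R),  string ≐ string.
Bind T2 := int; substituting into the one remaining equation that mentions T2 gives: tup3(tup3(S2, int, char), io(S1), int) ≐ tup3(B, T1, S1).
Bind S2 := tup3(char, string, R); substituting into the one remaining equation that mentions S2 gives: tup3(tup3(tup3(char, string, R), int, char), io(S1), int) ≐ tup3(B, T1, S1).
Delete trivial equation string ≐ string.
Decompose tup3/3: tup3(tup3(char, string, R), int, char) ≐ B,  io(S1) ≐ T1,  int ≐ S1.
Bind B := tup3(tup3(char, string, R), int, char); no other remaining equation mentions B.
Bind T1 := io(S1); no other remaining equation mentions T1.
Bind S1 := int; no other remaining equation mentions S1. Substituting into the earlier binding gives T1 := io(int).
Decompose io/1: either(int, R) ≐ either(int, unit).
Decompose either/2: int ≐ int,  R ≐ unit.
Delete trivial equation int ≐ int.
Bind R := unit. Substituting into the earlier bindings gives S2 := tup3(char, string, unit), B := tup3(tup3(char, string, unit), int, char).
MGU = { T2 := int, S2 := tup3(char, string, unit), B := tup3(tup3(char, string, unit), int, char), T1 := io(int), S1 := int, R := unit }, so B := tup3(tup3(char, string, unit), int, char).

tup3(tup3(char, string, unit), int, char)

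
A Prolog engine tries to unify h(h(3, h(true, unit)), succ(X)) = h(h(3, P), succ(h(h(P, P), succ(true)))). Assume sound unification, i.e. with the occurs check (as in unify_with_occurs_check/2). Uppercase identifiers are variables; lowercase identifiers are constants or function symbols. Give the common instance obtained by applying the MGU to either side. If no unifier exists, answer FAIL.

Decompose h/2: h(3, h(true, unit)) = h(3, P),  succ(X) = succ(h(h(P, P), succ(true))).
Decompose h/2: 3 = 3,  h(true, unit) = P.
Delete trivial equation 3 = 3.
Bind P := h(true, unit); substituting into the remaining equation gives: succ(X) = succ(h(h(h(true, unit), h(true, unit)), succ(true))).
Decompose succ/1: X = h(h(h(true, unit), h(true, unit)), succ(true)).
Bind X := h(h(h(true, unit), h(true, unit)), succ(true)).
Applying the MGU to either side gives h(h(3, h(true, unit)), succ(h(h(h(true, unit), h(true, unit)), succ(true)))).

h(h(3, h(true, unit)), succ(h(h(h(true, unit), h(true, unit)), succ(true))))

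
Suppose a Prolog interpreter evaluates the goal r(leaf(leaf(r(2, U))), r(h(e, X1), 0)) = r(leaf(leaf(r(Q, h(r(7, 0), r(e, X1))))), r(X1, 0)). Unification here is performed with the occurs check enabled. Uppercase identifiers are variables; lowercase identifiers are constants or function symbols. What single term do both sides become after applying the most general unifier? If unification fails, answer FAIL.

Decompose r/2: leaf(leaf(r(2, U))) = leaf(leaf(r(Q, h(r(7, 0), r(e, X1))))),  r(h(e, X1), 0) = r(X1, 0).
Decompose leaf/1: leaf(r(2, U)) = leaf(r(Q, h(r(7, 0), r(e, X1)))).
Decompose leaf/1: r(2, U) = r(Q, h(r(7, 0), r(e, X1))).
Decompose r/2: 2 = Q,  U = h(r(7, 0), r(e, X1)).
Bind Q := 2; no other remaining equation mentions Q.
Bind U := h(r(7, 0), r(e, X1)); no other remaining equation mentions U.
Decompose r/2: h(e, X1) = X1,  0 = 0.
Occurs check fails: X1 occurs in h(e, X1); the equation X1 = h(e, X1) has no finite solution.

FAIL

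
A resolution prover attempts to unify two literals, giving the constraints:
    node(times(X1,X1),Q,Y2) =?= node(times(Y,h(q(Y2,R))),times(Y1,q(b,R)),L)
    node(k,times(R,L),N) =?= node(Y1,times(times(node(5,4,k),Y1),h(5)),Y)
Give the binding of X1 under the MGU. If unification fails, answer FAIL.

Decompose node/3: times(X1,X1) =?= times(Y,h(q(Y2,R))),  Q =?= times(Y1,q(b,R)),  Y2 =?= L.
Decompose times/2: X1 =?= Y,  X1 =?= h(q(Y2,R)).
Bind X1 := Y; substituting into the one remaining equation that mentions X1 gives: Y =?= h(q(Y2,R)).
Bind Y := h(q(Y2,R)); substituting into the one remaining equation that mentions Y gives: node(k,times(R,L),N) =?= node(Y1,times(times(node(5,4,k),Y1),h(5)),h(q(Y2,R))). Substituting into the earlier binding gives X1 := h(q(Y2,R)).
Bind Q := times(Y1,q(b,R)); no other remaining equation mentions Q.
Bind Y2 := L; substituting into the remaining equation gives: node(k,times(R,L),N) =?= node(Y1,times(times(node(5,4,k),Y1),h(5)),h(q(L,R))). Substituting into the earlier bindings gives X1 := h(q(L,R)), Y := h(q(L,R)).
Decompose node/3: k =?= Y1,  times(R,L) =?= times(times(node(5,4,k),Y1),h(5)),  N =?= h(q(L,R)).
Bind Y1 := k; substituting into the one remaining equation that mentions Y1 gives: times(R,L) =?= times(times(node(5,4,k),k),h(5)). Substituting into the earlier binding gives Q := times(k,q(b,R)).
Decompose times/2: R =?= times(node(5,4,k),k),  L =?= h(5).
Bind R := times(node(5,4,k),k); substituting into the one remaining equation that mentions R gives: N =?= h(q(L,times(node(5,4,k),k))). Substituting into the earlier bindings gives X1 := h(q(L,times(node(5,4,k),k))), Y := h(q(L,times(node(5,4,k),k))), Q := times(k,q(b,times(node(5,4,k),k))).
Bind L := h(5); substituting into the remaining equation gives: N =?= h(q(h(5),times(node(5,4,k),k))). Substituting into the earlier bindings gives X1 := h(q(h(5),times(node(5,4,k),k))), Y := h(q(h(5),times(node(5,4,k),k))), Y2 := h(5).
Bind N := h(q(h(5),times(node(5,4,k),k))).
MGU = { X1 ↦ h(q(h(5),times(node(5,4,k),k))), Y ↦ h(q(h(5),times(node(5,4,k),k))), Q ↦ times(k,q(b,times(node(5,4,k),k))), Y2 ↦ h(5), Y1 ↦ k, R ↦ times(node(5,4,k),k), L ↦ h(5), N ↦ h(q(h(5),times(node(5,4,k),k))) }, so X1 ↦ h(q(h(5),times(node(5,4,k),k))).

h(q(h(5),times(node(5,4,k),k)))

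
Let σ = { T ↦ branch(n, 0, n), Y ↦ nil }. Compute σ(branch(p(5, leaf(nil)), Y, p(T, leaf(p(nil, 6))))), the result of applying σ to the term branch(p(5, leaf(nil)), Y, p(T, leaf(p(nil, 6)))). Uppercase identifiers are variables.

Replace each occurrence of T with branch(n, 0, n).
Replace each occurrence of Y with nil.
Result: branch(p(5, leaf(nil)), nil, p(branch(n, 0, n), leaf(p(nil, 6)))).

branch(p(5, leaf(nil)), nil, p(branch(n, 0, n), leaf(p(nil, 6))))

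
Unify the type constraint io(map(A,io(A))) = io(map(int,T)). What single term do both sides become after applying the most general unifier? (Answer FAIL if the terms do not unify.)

io(map(int,io(int)))

Decompose io/1: map(A,io(A)) = map(int,T).
Decompose map/2: A = int,  io(A) = T.
Bind A := int; substituting into the remaining equation gives: io(int) = T.
Bind T := io(int).
Applying the MGU to either side gives io(map(int,io(int))).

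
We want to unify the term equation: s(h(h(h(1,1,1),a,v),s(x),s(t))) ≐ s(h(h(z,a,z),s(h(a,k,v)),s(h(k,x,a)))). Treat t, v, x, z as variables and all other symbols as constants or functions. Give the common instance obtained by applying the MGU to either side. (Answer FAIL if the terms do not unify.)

s(h(h(h(1,1,1),a,h(1,1,1)),s(h(a,k,h(1,1,1))),s(h(k,h(a,k,h(1,1,1)),a))))

Decompose s/1: h(h(h(1,1,1),a,v),s(x),s(t)) ≐ h(h(z,a,z),s(h(a,k,v)),s(h(k,x,a))).
Decompose h/3: h(h(1,1,1),a,v) ≐ h(z,a,z),  s(x) ≐ s(h(a,k,v)),  s(t) ≐ s(h(k,x,a)).
Decompose h/3: h(1,1,1) ≐ z,  a ≐ a,  v ≐ z.
Bind z := h(1,1,1); substituting into the one remaining equation that mentions z gives: v ≐ h(1,1,1).
Delete trivial equation a ≐ a.
Bind v := h(1,1,1); substituting into the one remaining equation that mentions v gives: s(x) ≐ s(h(a,k,h(1,1,1))).
Decompose s/1: x ≐ h(a,k,h(1,1,1)).
Bind x := h(a,k,h(1,1,1)); substituting into the remaining equation gives: s(t) ≐ s(h(k,h(a,k,h(1,1,1)),a)).
Decompose s/1: t ≐ h(k,h(a,k,h(1,1,1)),a).
Bind t := h(k,h(a,k,h(1,1,1)),a).
Applying the MGU to either side gives s(h(h(h(1,1,1),a,h(1,1,1)),s(h(a,k,h(1,1,1))),s(h(k,h(a,k,h(1,1,1)),a)))).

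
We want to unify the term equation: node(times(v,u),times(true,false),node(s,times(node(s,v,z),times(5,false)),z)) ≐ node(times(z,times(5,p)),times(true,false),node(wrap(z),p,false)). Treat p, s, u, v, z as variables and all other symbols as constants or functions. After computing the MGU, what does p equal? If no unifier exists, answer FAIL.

times(node(wrap(false),false,false),times(5,false))

Decompose node/3: times(v,u) ≐ times(z,times(5,p)),  times(true,false) ≐ times(true,false),  node(s,times(node(s,v,z),times(5,false)),z) ≐ node(wrap(z),p,false).
Decompose times/2: v ≐ z,  u ≐ times(5,p).
Bind v := z; substituting into the one remaining equation that mentions v gives: node(s,times(node(s,z,z),times(5,false)),z) ≐ node(wrap(z),p,false).
Bind u := times(5,p); no other remaining equation mentions u.
Delete trivial equation times(true,false) ≐ times(true,false).
Decompose node/3: s ≐ wrap(z),  times(node(s,z,z),times(5,false)) ≐ p,  z ≐ false.
Bind s := wrap(z); substituting into the one remaining equation that mentions s gives: times(node(wrap(z),z,z),times(5,false)) ≐ p.
Bind p := times(node(wrap(z),z,z),times(5,false)); no other remaining equation mentions p. Substituting into the earlier binding gives u := times(5,times(node(wrap(z),z,z),times(5,false))).
Bind z := false. Substituting into the earlier bindings gives v := false, u := times(5,times(node(wrap(false),false,false),times(5,false))), s := wrap(false), p := times(node(wrap(false),false,false),times(5,false)).
MGU = { v ↦ false, u ↦ times(5,times(node(wrap(false),false,false),times(5,false))), s ↦ wrap(false), p ↦ times(node(wrap(false),false,false),times(5,false)), z ↦ false }, so p ↦ times(node(wrap(false),false,false),times(5,false)).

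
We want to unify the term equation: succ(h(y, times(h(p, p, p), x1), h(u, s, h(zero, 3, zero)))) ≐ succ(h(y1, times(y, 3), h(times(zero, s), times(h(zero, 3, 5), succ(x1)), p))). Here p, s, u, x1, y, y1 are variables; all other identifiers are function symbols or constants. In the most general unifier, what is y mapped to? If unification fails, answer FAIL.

Decompose succ/1: h(y, times(h(p, p, p), x1), h(u, s, h(zero, 3, zero))) ≐ h(y1, times(y, 3), h(times(zero, s), times(h(zero, 3, 5), succ(x1)), p)).
Decompose h/3: y ≐ y1,  times(h(p, p, p), x1) ≐ times(y, 3),  h(u, s, h(zero, 3, zero)) ≐ h(times(zero, s), times(h(zero, 3, 5), succ(x1)), p).
Bind y := y1; substituting into the one remaining equation that mentions y gives: times(h(p, p, p), x1) ≐ times(y1, 3).
Decompose times/2: h(p, p, p) ≐ y1,  x1 ≐ 3.
Bind y1 := h(p, p, p); no other remaining equation mentions y1. Substituting into the earlier binding gives y := h(p, p, p).
Bind x1 := 3; substituting into the remaining equation gives: h(u, s, h(zero, 3, zero)) ≐ h(times(zero, s), times(h(zero, 3, 5), succ(3)), p).
Decompose h/3: u ≐ times(zero, s),  s ≐ times(h(zero, 3, 5), succ(3)),  h(zero, 3, zero) ≐ p.
Bind u := times(zero, s); no other remaining equation mentions u.
Bind s := times(h(zero, 3, 5), succ(3)); no other remaining equation mentions s. Substituting into the earlier binding gives u := times(zero, times(h(zero, 3, 5), succ(3))).
Bind p := h(zero, 3, zero). Substituting into the earlier bindings gives y := h(h(zero, 3, zero), h(zero, 3, zero), h(zero, 3, zero)), y1 := h(h(zero, 3, zero), h(zero, 3, zero), h(zero, 3, zero)).
MGU = { y ↦ h(h(zero, 3, zero), h(zero, 3, zero), h(zero, 3, zero)), y1 ↦ h(h(zero, 3, zero), h(zero, 3, zero), h(zero, 3, zero)), x1 ↦ 3, u ↦ times(zero, times(h(zero, 3, 5), succ(3))), s ↦ times(h(zero, 3, 5), succ(3)), p ↦ h(zero, 3, zero) }, so y ↦ h(h(zero, 3, zero), h(zero, 3, zero), h(zero, 3, zero)).

h(h(zero, 3, zero), h(zero, 3, zero), h(zero, 3, zero))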